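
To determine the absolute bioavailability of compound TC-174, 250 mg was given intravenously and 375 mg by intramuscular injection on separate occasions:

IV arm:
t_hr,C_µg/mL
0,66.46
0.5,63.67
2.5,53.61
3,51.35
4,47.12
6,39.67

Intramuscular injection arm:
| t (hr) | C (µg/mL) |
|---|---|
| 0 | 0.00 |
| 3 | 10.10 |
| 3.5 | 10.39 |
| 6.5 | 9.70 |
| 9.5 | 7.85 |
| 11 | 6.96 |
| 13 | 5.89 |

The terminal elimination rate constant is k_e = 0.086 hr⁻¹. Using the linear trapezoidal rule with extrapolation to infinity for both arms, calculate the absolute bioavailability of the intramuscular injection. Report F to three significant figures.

F = 0.146

Trapezoidal AUC_0→6 (IV):
  [0→0.5]: (66.46+63.67)/2 × 0.5 = 32.5325
  [0.5→2.5]: (63.67+53.61)/2 × 2 = 117.28
  [2.5→3]: (53.61+51.35)/2 × 0.5 = 26.24
  [3→4]: (51.35+47.12)/2 × 1 = 49.235
  [4→6]: (47.12+39.67)/2 × 2 = 86.79
  Sum = 312.0775 µg/mL·hr
IV tail: 39.67/0.086 = 461.279; AUC_iv,0→∞ = 312.0775 + 461.279 = 773.3565 µg/mL·hr
Trapezoidal AUC_0→13 (intramuscular injection):
  [0→3]: (0.00+10.10)/2 × 3 = 15.15
  [3→3.5]: (10.10+10.39)/2 × 0.5 = 5.1225
  [3.5→6.5]: (10.39+9.70)/2 × 3 = 30.135
  [6.5→9.5]: (9.70+7.85)/2 × 3 = 26.325
  [9.5→11]: (7.85+6.96)/2 × 1.5 = 11.1075
  [11→13]: (6.96+5.89)/2 × 2 = 12.85
  Sum = 100.69 µg/mL·hr
intramuscular injection tail: 5.89/0.086 = 68.488; AUC_ev,0→∞ = 100.69 + 68.488 = 169.178 µg/mL·hr
F = (AUC_ev/D_ev)/(AUC_iv/D_iv) = (169.178/375)/(773.3565/250) = 0.451141/3.093426 = 0.1458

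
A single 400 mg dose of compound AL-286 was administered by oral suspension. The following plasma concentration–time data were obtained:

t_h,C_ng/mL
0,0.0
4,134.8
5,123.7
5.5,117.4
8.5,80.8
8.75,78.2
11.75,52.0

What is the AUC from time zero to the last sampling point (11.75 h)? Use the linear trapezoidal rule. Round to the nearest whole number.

Trapezoidal AUC_0→11.75:
  [0→4]: (0.0+134.8)/2 × 4 = 269.6
  [4→5]: (134.8+123.7)/2 × 1 = 129.25
  [5→5.5]: (123.7+117.4)/2 × 0.5 = 60.275
  [5.5→8.5]: (117.4+80.8)/2 × 3 = 297.3
  [8.5→8.75]: (80.8+78.2)/2 × 0.25 = 19.875
  [8.75→11.75]: (78.2+52.0)/2 × 3 = 195.3
  Sum = 971.6 ng/mL·h

AUC = 972 ng/mL·h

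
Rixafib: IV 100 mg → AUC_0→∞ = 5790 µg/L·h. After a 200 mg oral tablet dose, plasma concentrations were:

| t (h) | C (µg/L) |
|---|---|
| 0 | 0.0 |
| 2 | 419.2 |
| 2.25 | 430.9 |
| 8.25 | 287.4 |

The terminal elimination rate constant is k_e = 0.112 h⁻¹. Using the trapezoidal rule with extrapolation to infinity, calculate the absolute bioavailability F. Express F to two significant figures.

F = 0.45

Trapezoidal AUC_0→8.25 (oral tablet):
  [0→2]: (0.0+419.2)/2 × 2 = 419.2
  [2→2.25]: (419.2+430.9)/2 × 0.25 = 106.2625
  [2.25→8.25]: (430.9+287.4)/2 × 6 = 2154.9
  Sum = 2680.3625 µg/L·h
Tail: C_last/k_e = 287.4/0.112 = 2566.071
AUC_0→∞ (oral tablet) = 2680.3625 + 2566.071 = 5246.4335 µg/L·h
F = (AUC_ev/D_ev)/(AUC_iv/D_iv) = (5246.4335/200)/(5790/100) = 26.2322/57.9 = 0.4531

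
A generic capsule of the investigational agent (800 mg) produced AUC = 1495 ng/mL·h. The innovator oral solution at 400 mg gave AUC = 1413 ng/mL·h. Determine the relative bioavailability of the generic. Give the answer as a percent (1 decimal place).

F_rel = 52.9%

F_rel = (AUC_test/D_test) / (AUC_ref/D_ref)
      = (1495/800) / (1413/400)
      = 1.86875 / 3.5325 = 0.5290 = 52.90%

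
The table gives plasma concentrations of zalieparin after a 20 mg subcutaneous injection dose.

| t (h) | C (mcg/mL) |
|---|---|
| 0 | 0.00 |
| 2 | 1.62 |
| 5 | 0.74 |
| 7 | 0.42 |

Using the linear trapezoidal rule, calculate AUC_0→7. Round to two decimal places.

Trapezoidal AUC_0→7:
  [0→2]: (0.00+1.62)/2 × 2 = 1.62
  [2→5]: (1.62+0.74)/2 × 3 = 3.54
  [5→7]: (0.74+0.42)/2 × 2 = 1.16
  Sum = 6.32 mcg/mL·h

AUC = 6.32 mcg/mL·h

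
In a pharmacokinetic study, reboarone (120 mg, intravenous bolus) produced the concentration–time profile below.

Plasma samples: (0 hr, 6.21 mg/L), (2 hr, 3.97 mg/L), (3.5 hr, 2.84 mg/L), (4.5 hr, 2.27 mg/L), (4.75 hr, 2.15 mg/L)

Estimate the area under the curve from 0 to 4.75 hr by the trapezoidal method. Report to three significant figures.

AUC = 18.4 mg/L·hr

Trapezoidal AUC_0→4.75:
  [0→2]: (6.21+3.97)/2 × 2 = 10.18
  [2→3.5]: (3.97+2.84)/2 × 1.5 = 5.1075
  [3.5→4.5]: (2.84+2.27)/2 × 1 = 2.555
  [4.5→4.75]: (2.27+2.15)/2 × 0.25 = 0.5525
  Sum = 18.395 mg/L·hr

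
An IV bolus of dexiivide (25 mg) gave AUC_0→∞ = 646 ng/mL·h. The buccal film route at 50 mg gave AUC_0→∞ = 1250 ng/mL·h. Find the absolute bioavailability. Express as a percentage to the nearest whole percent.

F = (AUC_ev / D_ev) / (AUC_iv / D_iv)
  = (1250/50) / (646/25)
  = 25 / 25.84 = 0.9675
  = 96.75%

F = 97%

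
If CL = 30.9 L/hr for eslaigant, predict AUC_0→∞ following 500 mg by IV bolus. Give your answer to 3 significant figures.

AUC = 16.2 mg/L·hr

AUC_0→∞ = Dose_iv / CL
        = 500 / 30.9 = 16.1812 mg/L·hr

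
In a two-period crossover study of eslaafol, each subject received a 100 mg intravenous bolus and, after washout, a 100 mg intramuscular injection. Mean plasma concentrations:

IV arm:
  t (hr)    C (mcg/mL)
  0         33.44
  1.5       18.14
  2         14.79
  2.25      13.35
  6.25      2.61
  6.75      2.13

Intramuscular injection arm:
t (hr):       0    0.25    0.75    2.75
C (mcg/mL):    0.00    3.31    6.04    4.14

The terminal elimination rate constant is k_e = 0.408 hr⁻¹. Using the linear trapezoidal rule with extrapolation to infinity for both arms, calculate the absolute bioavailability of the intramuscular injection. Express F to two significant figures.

Trapezoidal AUC_0→6.75 (IV):
  [0→1.5]: (33.44+18.14)/2 × 1.5 = 38.685
  [1.5→2]: (18.14+14.79)/2 × 0.5 = 8.2325
  [2→2.25]: (14.79+13.35)/2 × 0.25 = 3.5175
  [2.25→6.25]: (13.35+2.61)/2 × 4 = 31.92
  [6.25→6.75]: (2.61+2.13)/2 × 0.5 = 1.185
  Sum = 83.54 mcg/mL·hr
IV tail: 2.13/0.408 = 5.221; AUC_iv,0→∞ = 83.54 + 5.221 = 88.761 mcg/mL·hr
Trapezoidal AUC_0→2.75 (intramuscular injection):
  [0→0.25]: (0.00+3.31)/2 × 0.25 = 0.41375
  [0.25→0.75]: (3.31+6.04)/2 × 0.5 = 2.3375
  [0.75→2.75]: (6.04+4.14)/2 × 2 = 10.18
  Sum = 12.93125 mcg/mL·hr
intramuscular injection tail: 4.14/0.408 = 10.147; AUC_ev,0→∞ = 12.93125 + 10.147 = 23.07825 mcg/mL·hr
F = (AUC_ev/D_ev)/(AUC_iv/D_iv) = (23.07825/100)/(88.761/100) = 0.2307825/0.88761 = 0.2600

F = 0.26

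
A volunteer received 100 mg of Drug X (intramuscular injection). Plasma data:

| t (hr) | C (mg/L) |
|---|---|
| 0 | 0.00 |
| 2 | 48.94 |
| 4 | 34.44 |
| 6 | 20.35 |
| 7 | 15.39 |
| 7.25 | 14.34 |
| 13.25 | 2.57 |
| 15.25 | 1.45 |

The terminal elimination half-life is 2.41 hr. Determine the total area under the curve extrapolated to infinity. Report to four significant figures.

AUC = 268.5 mg/L·hr

Trapezoidal AUC_0→15.25:
  [0→2]: (0.00+48.94)/2 × 2 = 48.94
  [2→4]: (48.94+34.44)/2 × 2 = 83.38
  [4→6]: (34.44+20.35)/2 × 2 = 54.79
  [6→7]: (20.35+15.39)/2 × 1 = 17.87
  [7→7.25]: (15.39+14.34)/2 × 0.25 = 3.71625
  [7.25→13.25]: (14.34+2.57)/2 × 6 = 50.73
  [13.25→15.25]: (2.57+1.45)/2 × 2 = 4.02
  Sum = 263.44625 mg/L·hr
k_e = ln2 / t½ = 0.693147 / 2.41 = 0.2876 hr^-1
Extrapolated tail: C_last / k_e = 1.45 / 0.2876 = 5.042
AUC_0→∞ = 263.44625 + 5.042 = 268.48825 mg/L·hr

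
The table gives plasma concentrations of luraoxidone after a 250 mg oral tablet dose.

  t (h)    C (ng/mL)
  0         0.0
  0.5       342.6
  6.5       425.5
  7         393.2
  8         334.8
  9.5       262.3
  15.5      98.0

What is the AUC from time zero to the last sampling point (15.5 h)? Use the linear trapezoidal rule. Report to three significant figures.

Trapezoidal AUC_0→15.5:
  [0→0.5]: (0.0+342.6)/2 × 0.5 = 85.65
  [0.5→6.5]: (342.6+425.5)/2 × 6 = 2304.3
  [6.5→7]: (425.5+393.2)/2 × 0.5 = 204.675
  [7→8]: (393.2+334.8)/2 × 1 = 364.0
  [8→9.5]: (334.8+262.3)/2 × 1.5 = 447.825
  [9.5→15.5]: (262.3+98.0)/2 × 6 = 1080.9
  Sum = 4487.35 ng/mL·h

AUC = 4490 ng/mL·h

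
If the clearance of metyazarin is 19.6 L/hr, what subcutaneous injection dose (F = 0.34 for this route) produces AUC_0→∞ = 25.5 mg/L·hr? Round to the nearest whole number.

Dose = 1470 mg

Dose = CL × AUC_0→∞ / F
     = 19.6 × 25.5 / 0.34 = 1470 mg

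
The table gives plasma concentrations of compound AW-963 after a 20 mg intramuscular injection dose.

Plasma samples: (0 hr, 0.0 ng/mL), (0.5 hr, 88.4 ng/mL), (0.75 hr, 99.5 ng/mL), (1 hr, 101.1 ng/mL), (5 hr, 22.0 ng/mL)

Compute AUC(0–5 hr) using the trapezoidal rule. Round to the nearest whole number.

AUC = 317 ng/mL·hr

Trapezoidal AUC_0→5:
  [0→0.5]: (0.0+88.4)/2 × 0.5 = 22.1
  [0.5→0.75]: (88.4+99.5)/2 × 0.25 = 23.4875
  [0.75→1]: (99.5+101.1)/2 × 0.25 = 25.075
  [1→5]: (101.1+22.0)/2 × 4 = 246.2
  Sum = 316.8625 ng/mL·hr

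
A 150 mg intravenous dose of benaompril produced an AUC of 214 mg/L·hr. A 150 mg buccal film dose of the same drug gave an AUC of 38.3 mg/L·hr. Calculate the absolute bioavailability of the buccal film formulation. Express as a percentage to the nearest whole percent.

F = (AUC_ev / D_ev) / (AUC_iv / D_iv)
  = (38.3/150) / (214/150)
  = 0.255333 / 1.42667 = 0.1790
  = 17.90%

F = 18%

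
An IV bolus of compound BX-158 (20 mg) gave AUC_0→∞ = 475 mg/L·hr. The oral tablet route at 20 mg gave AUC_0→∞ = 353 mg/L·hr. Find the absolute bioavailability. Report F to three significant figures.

F = (AUC_ev / D_ev) / (AUC_iv / D_iv)
  = (353/20) / (475/20)
  = 17.65 / 23.75 = 0.7432

F = 0.743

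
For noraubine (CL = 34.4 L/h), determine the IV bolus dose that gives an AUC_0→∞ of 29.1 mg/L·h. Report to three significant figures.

Dose_iv = CL × AUC_0→∞
     = 34.4 × 29.1 = 1001.04 mg

Dose = 1000 mg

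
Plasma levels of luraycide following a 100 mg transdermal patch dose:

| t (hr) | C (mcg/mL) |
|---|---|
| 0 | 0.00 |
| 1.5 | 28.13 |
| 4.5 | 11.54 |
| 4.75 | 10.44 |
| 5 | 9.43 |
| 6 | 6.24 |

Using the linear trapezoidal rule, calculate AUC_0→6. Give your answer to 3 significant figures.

AUC = 93.7 mcg/mL·hr

Trapezoidal AUC_0→6:
  [0→1.5]: (0.00+28.13)/2 × 1.5 = 21.0975
  [1.5→4.5]: (28.13+11.54)/2 × 3 = 59.505
  [4.5→4.75]: (11.54+10.44)/2 × 0.25 = 2.7475
  [4.75→5]: (10.44+9.43)/2 × 0.25 = 2.48375
  [5→6]: (9.43+6.24)/2 × 1 = 7.835
  Sum = 93.66875 mcg/mL·hr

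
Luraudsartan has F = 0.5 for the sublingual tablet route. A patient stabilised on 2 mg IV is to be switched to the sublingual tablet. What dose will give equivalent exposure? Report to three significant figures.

For equal systemic exposure: F × D_ev = D_iv
D_ev = D_iv / F = 2 / 0.5 = 4 mg

D_sublingual = 4.00 mg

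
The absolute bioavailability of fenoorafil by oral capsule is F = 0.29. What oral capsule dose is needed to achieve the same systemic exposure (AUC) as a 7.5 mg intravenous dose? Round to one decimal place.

For equal systemic exposure: F × D_ev = D_iv
D_ev = D_iv / F = 7.5 / 0.29 = 25.8621 mg

D_oral = 25.9 mg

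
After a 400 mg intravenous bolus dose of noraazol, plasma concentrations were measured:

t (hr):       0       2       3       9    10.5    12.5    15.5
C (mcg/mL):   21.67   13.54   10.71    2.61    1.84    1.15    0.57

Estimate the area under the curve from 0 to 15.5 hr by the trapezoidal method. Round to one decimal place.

Trapezoidal AUC_0→15.5:
  [0→2]: (21.67+13.54)/2 × 2 = 35.21
  [2→3]: (13.54+10.71)/2 × 1 = 12.125
  [3→9]: (10.71+2.61)/2 × 6 = 39.96
  [9→10.5]: (2.61+1.84)/2 × 1.5 = 3.3375
  [10.5→12.5]: (1.84+1.15)/2 × 2 = 2.99
  [12.5→15.5]: (1.15+0.57)/2 × 3 = 2.58
  Sum = 96.2025 mcg/mL·hr

AUC = 96.2 mcg/mL·hr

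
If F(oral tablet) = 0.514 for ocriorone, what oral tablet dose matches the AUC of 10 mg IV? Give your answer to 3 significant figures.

D_oral = 19.5 mg

For equal systemic exposure: F × D_ev = D_iv
D_ev = D_iv / F = 10 / 0.514 = 19.4553 mg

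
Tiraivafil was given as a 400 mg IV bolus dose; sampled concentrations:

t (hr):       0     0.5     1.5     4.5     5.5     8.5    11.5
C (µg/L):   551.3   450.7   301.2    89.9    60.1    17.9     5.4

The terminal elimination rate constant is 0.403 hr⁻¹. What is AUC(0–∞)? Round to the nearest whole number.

Trapezoidal AUC_0→11.5:
  [0→0.5]: (551.3+450.7)/2 × 0.5 = 250.5
  [0.5→1.5]: (450.7+301.2)/2 × 1 = 375.95
  [1.5→4.5]: (301.2+89.9)/2 × 3 = 586.65
  [4.5→5.5]: (89.9+60.1)/2 × 1 = 75.0
  [5.5→8.5]: (60.1+17.9)/2 × 3 = 117.0
  [8.5→11.5]: (17.9+5.4)/2 × 3 = 34.95
  Sum = 1440.05 µg/L·hr
Extrapolated tail: C_last / k_e = 5.4 / 0.403 = 13.400
AUC_0→∞ = 1440.05 + 13.400 = 1453.45 µg/L·hr

AUC = 1453 µg/L·hr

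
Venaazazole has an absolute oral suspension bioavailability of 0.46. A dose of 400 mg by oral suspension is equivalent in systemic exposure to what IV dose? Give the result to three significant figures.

Systemic exposure from an extravascular dose = F × D_ev, so the equivalent IV dose is F × D_ev.
D_iv = F × D_ev = 0.46 × 400 = 184 mg

D_iv = 184 mg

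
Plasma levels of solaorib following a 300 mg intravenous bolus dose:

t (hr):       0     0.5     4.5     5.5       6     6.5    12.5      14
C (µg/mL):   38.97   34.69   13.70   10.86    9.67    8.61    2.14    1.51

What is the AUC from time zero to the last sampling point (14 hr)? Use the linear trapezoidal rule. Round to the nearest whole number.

Trapezoidal AUC_0→14:
  [0→0.5]: (38.97+34.69)/2 × 0.5 = 18.415
  [0.5→4.5]: (34.69+13.70)/2 × 4 = 96.78
  [4.5→5.5]: (13.70+10.86)/2 × 1 = 12.28
  [5.5→6]: (10.86+9.67)/2 × 0.5 = 5.1325
  [6→6.5]: (9.67+8.61)/2 × 0.5 = 4.57
  [6.5→12.5]: (8.61+2.14)/2 × 6 = 32.25
  [12.5→14]: (2.14+1.51)/2 × 1.5 = 2.7375
  Sum = 172.165 µg/mL·hr

AUC = 172 µg/mL·hr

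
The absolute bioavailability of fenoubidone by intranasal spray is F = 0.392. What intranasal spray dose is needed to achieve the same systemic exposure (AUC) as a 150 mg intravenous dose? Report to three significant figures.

For equal systemic exposure: F × D_ev = D_iv
D_ev = D_iv / F = 150 / 0.392 = 382.653 mg

D_intranasal = 383 mg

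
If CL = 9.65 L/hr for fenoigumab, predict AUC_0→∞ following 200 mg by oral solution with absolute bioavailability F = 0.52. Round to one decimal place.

AUC_0→∞ = F × Dose / CL
        = 0.52 × 200 / 9.65 = 10.7772 mg/L·hr

AUC = 10.8 mg/L·hr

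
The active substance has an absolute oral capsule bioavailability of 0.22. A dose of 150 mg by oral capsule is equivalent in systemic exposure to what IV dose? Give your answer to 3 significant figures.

Systemic exposure from an extravascular dose = F × D_ev, so the equivalent IV dose is F × D_ev.
D_iv = F × D_ev = 0.22 × 150 = 33 mg

D_iv = 33.0 mg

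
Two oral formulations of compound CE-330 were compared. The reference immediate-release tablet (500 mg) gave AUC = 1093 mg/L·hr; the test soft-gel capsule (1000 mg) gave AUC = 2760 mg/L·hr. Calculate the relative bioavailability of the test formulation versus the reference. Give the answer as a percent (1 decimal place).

F_rel = 126.3%

F_rel = (AUC_test/D_test) / (AUC_ref/D_ref)
      = (2760/1000) / (1093/500)
      = 2.76 / 2.186 = 1.2626 = 126.26%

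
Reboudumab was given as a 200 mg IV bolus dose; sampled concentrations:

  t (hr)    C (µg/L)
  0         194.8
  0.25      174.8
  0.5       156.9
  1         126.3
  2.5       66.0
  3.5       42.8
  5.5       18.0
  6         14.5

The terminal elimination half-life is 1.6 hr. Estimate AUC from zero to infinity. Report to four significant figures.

AUC = 459.5 µg/L·hr

Trapezoidal AUC_0→6:
  [0→0.25]: (194.8+174.8)/2 × 0.25 = 46.2
  [0.25→0.5]: (174.8+156.9)/2 × 0.25 = 41.4625
  [0.5→1]: (156.9+126.3)/2 × 0.5 = 70.8
  [1→2.5]: (126.3+66.0)/2 × 1.5 = 144.225
  [2.5→3.5]: (66.0+42.8)/2 × 1 = 54.4
  [3.5→5.5]: (42.8+18.0)/2 × 2 = 60.8
  [5.5→6]: (18.0+14.5)/2 × 0.5 = 8.125
  Sum = 426.0125 µg/L·hr
k_e = ln2 / t½ = 0.693147 / 1.6 = 0.4332 hr^-1
Extrapolated tail: C_last / k_e = 14.5 / 0.4332 = 33.472
AUC_0→∞ = 426.0125 + 33.472 = 459.4845 µg/L·hr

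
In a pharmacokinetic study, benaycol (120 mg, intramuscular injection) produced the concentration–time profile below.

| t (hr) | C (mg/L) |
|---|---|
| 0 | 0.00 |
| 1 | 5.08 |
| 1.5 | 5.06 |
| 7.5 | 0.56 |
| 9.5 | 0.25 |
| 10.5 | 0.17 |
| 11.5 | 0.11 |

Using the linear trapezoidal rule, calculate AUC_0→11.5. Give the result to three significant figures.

AUC = 23.1 mg/L·hr

Trapezoidal AUC_0→11.5:
  [0→1]: (0.00+5.08)/2 × 1 = 2.54
  [1→1.5]: (5.08+5.06)/2 × 0.5 = 2.535
  [1.5→7.5]: (5.06+0.56)/2 × 6 = 16.86
  [7.5→9.5]: (0.56+0.25)/2 × 2 = 0.81
  [9.5→10.5]: (0.25+0.17)/2 × 1 = 0.21
  [10.5→11.5]: (0.17+0.11)/2 × 1 = 0.14
  Sum = 23.095 mg/L·hr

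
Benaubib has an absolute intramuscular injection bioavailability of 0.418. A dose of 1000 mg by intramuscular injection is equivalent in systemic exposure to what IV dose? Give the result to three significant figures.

Systemic exposure from an extravascular dose = F × D_ev, so the equivalent IV dose is F × D_ev.
D_iv = F × D_ev = 0.418 × 1000 = 418 mg

D_iv = 418 mg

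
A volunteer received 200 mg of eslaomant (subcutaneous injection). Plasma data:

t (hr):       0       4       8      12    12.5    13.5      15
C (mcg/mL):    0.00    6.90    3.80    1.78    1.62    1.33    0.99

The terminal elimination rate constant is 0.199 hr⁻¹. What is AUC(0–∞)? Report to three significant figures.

AUC = 55.4 mcg/mL·hr

Trapezoidal AUC_0→15:
  [0→4]: (0.00+6.90)/2 × 4 = 13.8
  [4→8]: (6.90+3.80)/2 × 4 = 21.4
  [8→12]: (3.80+1.78)/2 × 4 = 11.16
  [12→12.5]: (1.78+1.62)/2 × 0.5 = 0.85
  [12.5→13.5]: (1.62+1.33)/2 × 1 = 1.475
  [13.5→15]: (1.33+0.99)/2 × 1.5 = 1.74
  Sum = 50.425 mcg/mL·hr
Extrapolated tail: C_last / k_e = 0.99 / 0.199 = 4.975
AUC_0→∞ = 50.425 + 4.975 = 55.4 mcg/mL·hr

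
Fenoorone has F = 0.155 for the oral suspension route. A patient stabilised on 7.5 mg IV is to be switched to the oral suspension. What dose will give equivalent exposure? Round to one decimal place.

For equal systemic exposure: F × D_ev = D_iv
D_ev = D_iv / F = 7.5 / 0.155 = 48.3871 mg

D_oral = 48.4 mg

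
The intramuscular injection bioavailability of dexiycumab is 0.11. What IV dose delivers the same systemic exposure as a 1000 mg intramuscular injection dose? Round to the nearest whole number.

D_iv = 110 mg

Systemic exposure from an extravascular dose = F × D_ev, so the equivalent IV dose is F × D_ev.
D_iv = F × D_ev = 0.11 × 1000 = 110 mg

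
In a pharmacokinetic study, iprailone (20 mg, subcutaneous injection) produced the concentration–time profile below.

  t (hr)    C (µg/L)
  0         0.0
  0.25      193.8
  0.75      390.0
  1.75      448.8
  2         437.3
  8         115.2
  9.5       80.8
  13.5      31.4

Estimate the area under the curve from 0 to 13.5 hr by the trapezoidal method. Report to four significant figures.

Trapezoidal AUC_0→13.5:
  [0→0.25]: (0.0+193.8)/2 × 0.25 = 24.225
  [0.25→0.75]: (193.8+390.0)/2 × 0.5 = 145.95
  [0.75→1.75]: (390.0+448.8)/2 × 1 = 419.4
  [1.75→2]: (448.8+437.3)/2 × 0.25 = 110.7625
  [2→8]: (437.3+115.2)/2 × 6 = 1657.5
  [8→9.5]: (115.2+80.8)/2 × 1.5 = 147.0
  [9.5→13.5]: (80.8+31.4)/2 × 4 = 224.4
  Sum = 2729.2375 µg/L·hr

AUC = 2729 µg/L·hr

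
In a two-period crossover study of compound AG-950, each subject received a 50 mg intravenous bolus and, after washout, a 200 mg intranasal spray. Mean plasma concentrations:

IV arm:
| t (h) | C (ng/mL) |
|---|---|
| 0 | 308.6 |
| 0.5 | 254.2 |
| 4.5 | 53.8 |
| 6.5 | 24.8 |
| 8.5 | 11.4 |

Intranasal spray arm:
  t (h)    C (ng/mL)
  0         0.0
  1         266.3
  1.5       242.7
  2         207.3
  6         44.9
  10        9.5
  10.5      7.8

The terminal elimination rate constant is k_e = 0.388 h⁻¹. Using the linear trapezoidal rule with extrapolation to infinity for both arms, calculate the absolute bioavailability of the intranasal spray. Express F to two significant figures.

Trapezoidal AUC_0→8.5 (IV):
  [0→0.5]: (308.6+254.2)/2 × 0.5 = 140.7
  [0.5→4.5]: (254.2+53.8)/2 × 4 = 616.0
  [4.5→6.5]: (53.8+24.8)/2 × 2 = 78.6
  [6.5→8.5]: (24.8+11.4)/2 × 2 = 36.2
  Sum = 871.5 ng/mL·h
IV tail: 11.4/0.388 = 29.381; AUC_iv,0→∞ = 871.5 + 29.381 = 900.881 ng/mL·h
Trapezoidal AUC_0→10.5 (intranasal spray):
  [0→1]: (0.0+266.3)/2 × 1 = 133.15
  [1→1.5]: (266.3+242.7)/2 × 0.5 = 127.25
  [1.5→2]: (242.7+207.3)/2 × 0.5 = 112.5
  [2→6]: (207.3+44.9)/2 × 4 = 504.4
  [6→10]: (44.9+9.5)/2 × 4 = 108.8
  [10→10.5]: (9.5+7.8)/2 × 0.5 = 4.325
  Sum = 990.425 ng/mL·h
intranasal spray tail: 7.8/0.388 = 20.103; AUC_ev,0→∞ = 990.425 + 20.103 = 1010.528 ng/mL·h
F = (AUC_ev/D_ev)/(AUC_iv/D_iv) = (1010.528/200)/(900.881/50) = 5.05264/18.01762 = 0.2804

F = 0.28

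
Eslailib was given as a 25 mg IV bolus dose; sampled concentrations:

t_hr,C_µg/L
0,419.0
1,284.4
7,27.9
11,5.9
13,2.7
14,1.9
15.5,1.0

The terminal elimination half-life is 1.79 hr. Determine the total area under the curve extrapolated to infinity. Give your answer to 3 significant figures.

AUC = 1370 µg/L·hr

Trapezoidal AUC_0→15.5:
  [0→1]: (419.0+284.4)/2 × 1 = 351.7
  [1→7]: (284.4+27.9)/2 × 6 = 936.9
  [7→11]: (27.9+5.9)/2 × 4 = 67.6
  [11→13]: (5.9+2.7)/2 × 2 = 8.6
  [13→14]: (2.7+1.9)/2 × 1 = 2.3
  [14→15.5]: (1.9+1.0)/2 × 1.5 = 2.175
  Sum = 1369.275 µg/L·hr
k_e = ln2 / t½ = 0.693147 / 1.79 = 0.3872 hr^-1
Extrapolated tail: C_last / k_e = 1.0 / 0.3872 = 2.583
AUC_0→∞ = 1369.275 + 2.583 = 1371.858 µg/L·hr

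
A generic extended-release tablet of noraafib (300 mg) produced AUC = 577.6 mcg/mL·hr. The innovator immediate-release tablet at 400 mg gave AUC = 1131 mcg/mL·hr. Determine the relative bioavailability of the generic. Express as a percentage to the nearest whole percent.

F_rel = 68%

F_rel = (AUC_test/D_test) / (AUC_ref/D_ref)
      = (577.6/300) / (1131/400)
      = 1.92533 / 2.8275 = 0.6809 = 68.09%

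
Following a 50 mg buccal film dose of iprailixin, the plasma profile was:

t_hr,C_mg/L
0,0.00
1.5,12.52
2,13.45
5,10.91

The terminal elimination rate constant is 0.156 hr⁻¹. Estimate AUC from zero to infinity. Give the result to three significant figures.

Trapezoidal AUC_0→5:
  [0→1.5]: (0.00+12.52)/2 × 1.5 = 9.39
  [1.5→2]: (12.52+13.45)/2 × 0.5 = 6.4925
  [2→5]: (13.45+10.91)/2 × 3 = 36.54
  Sum = 52.4225 mg/L·hr
Extrapolated tail: C_last / k_e = 10.91 / 0.156 = 69.936
AUC_0→∞ = 52.4225 + 69.936 = 122.3585 mg/L·hr

AUC = 122 mg/L·hr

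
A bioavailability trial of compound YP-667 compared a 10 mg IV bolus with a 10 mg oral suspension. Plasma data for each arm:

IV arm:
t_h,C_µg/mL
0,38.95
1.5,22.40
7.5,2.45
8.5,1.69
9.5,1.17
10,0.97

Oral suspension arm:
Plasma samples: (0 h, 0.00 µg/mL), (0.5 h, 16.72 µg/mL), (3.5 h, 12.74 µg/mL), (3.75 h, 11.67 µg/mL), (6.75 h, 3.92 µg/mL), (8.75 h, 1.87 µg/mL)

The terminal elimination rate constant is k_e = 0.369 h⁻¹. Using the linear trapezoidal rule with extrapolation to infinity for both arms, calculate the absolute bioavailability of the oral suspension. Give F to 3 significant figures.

F = 0.673

Trapezoidal AUC_0→10 (IV):
  [0→1.5]: (38.95+22.40)/2 × 1.5 = 46.0125
  [1.5→7.5]: (22.40+2.45)/2 × 6 = 74.55
  [7.5→8.5]: (2.45+1.69)/2 × 1 = 2.07
  [8.5→9.5]: (1.69+1.17)/2 × 1 = 1.43
  [9.5→10]: (1.17+0.97)/2 × 0.5 = 0.535
  Sum = 124.5975 µg/mL·h
IV tail: 0.97/0.369 = 2.629; AUC_iv,0→∞ = 124.5975 + 2.629 = 127.2265 µg/mL·h
Trapezoidal AUC_0→8.75 (oral suspension):
  [0→0.5]: (0.00+16.72)/2 × 0.5 = 4.18
  [0.5→3.5]: (16.72+12.74)/2 × 3 = 44.19
  [3.5→3.75]: (12.74+11.67)/2 × 0.25 = 3.05125
  [3.75→6.75]: (11.67+3.92)/2 × 3 = 23.385
  [6.75→8.75]: (3.92+1.87)/2 × 2 = 5.79
  Sum = 80.59625 µg/mL·h
oral suspension tail: 1.87/0.369 = 5.068; AUC_ev,0→∞ = 80.59625 + 5.068 = 85.66425 µg/mL·h
F = (AUC_ev/D_ev)/(AUC_iv/D_iv) = (85.66425/10)/(127.2265/10) = 8.566425/12.72265 = 0.6733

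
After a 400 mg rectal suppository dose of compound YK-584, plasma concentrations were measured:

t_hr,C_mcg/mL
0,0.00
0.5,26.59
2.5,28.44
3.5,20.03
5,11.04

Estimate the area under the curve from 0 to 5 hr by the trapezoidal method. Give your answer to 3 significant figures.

AUC = 109 mcg/mL·hr

Trapezoidal AUC_0→5:
  [0→0.5]: (0.00+26.59)/2 × 0.5 = 6.6475
  [0.5→2.5]: (26.59+28.44)/2 × 2 = 55.03
  [2.5→3.5]: (28.44+20.03)/2 × 1 = 24.235
  [3.5→5]: (20.03+11.04)/2 × 1.5 = 23.3025
  Sum = 109.215 mcg/mL·hr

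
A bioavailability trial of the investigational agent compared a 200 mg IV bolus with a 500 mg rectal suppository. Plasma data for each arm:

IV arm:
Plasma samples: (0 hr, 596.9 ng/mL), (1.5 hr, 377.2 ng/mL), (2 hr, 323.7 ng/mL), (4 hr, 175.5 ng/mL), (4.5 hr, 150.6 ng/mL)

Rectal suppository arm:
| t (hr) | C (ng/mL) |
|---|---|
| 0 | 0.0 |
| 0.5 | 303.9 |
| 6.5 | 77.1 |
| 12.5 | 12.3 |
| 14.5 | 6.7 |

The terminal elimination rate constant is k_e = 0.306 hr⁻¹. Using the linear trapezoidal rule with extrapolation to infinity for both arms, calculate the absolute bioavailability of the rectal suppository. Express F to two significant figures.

F = 0.31

Trapezoidal AUC_0→4.5 (IV):
  [0→1.5]: (596.9+377.2)/2 × 1.5 = 730.575
  [1.5→2]: (377.2+323.7)/2 × 0.5 = 175.225
  [2→4]: (323.7+175.5)/2 × 2 = 499.2
  [4→4.5]: (175.5+150.6)/2 × 0.5 = 81.525
  Sum = 1486.525 ng/mL·hr
IV tail: 150.6/0.306 = 492.157; AUC_iv,0→∞ = 1486.525 + 492.157 = 1978.682 ng/mL·hr
Trapezoidal AUC_0→14.5 (rectal suppository):
  [0→0.5]: (0.0+303.9)/2 × 0.5 = 75.975
  [0.5→6.5]: (303.9+77.1)/2 × 6 = 1143.0
  [6.5→12.5]: (77.1+12.3)/2 × 6 = 268.2
  [12.5→14.5]: (12.3+6.7)/2 × 2 = 19.0
  Sum = 1506.175 ng/mL·hr
rectal suppository tail: 6.7/0.306 = 21.895; AUC_ev,0→∞ = 1506.175 + 21.895 = 1528.07 ng/mL·hr
F = (AUC_ev/D_ev)/(AUC_iv/D_iv) = (1528.07/500)/(1978.682/200) = 3.05614/9.89341 = 0.3089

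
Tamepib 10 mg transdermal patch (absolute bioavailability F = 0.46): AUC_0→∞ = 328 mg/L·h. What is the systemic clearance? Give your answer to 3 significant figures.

CL = F × Dose / AUC_0→∞
   = 0.46 × 10 / 328 = 0.0140244 L/h

CL = 0.0140 L/h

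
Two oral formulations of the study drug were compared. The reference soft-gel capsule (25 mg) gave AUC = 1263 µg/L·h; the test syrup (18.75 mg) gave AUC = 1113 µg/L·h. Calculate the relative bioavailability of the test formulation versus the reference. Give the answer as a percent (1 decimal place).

F_rel = (AUC_test/D_test) / (AUC_ref/D_ref)
      = (1113/18.75) / (1263/25)
      = 59.36 / 50.52 = 1.1750 = 117.50%

F_rel = 117.5%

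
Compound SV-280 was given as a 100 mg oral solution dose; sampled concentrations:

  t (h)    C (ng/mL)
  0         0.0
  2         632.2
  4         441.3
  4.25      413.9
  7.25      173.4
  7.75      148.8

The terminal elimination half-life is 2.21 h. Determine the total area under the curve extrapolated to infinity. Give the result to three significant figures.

AUC = 3250 ng/mL·h

Trapezoidal AUC_0→7.75:
  [0→2]: (0.0+632.2)/2 × 2 = 632.2
  [2→4]: (632.2+441.3)/2 × 2 = 1073.5
  [4→4.25]: (441.3+413.9)/2 × 0.25 = 106.9
  [4.25→7.25]: (413.9+173.4)/2 × 3 = 880.95
  [7.25→7.75]: (173.4+148.8)/2 × 0.5 = 80.55
  Sum = 2774.1 ng/mL·h
k_e = ln2 / t½ = 0.693147 / 2.21 = 0.3136 h^-1
Extrapolated tail: C_last / k_e = 148.8 / 0.3136 = 474.490
AUC_0→∞ = 2774.1 + 474.490 = 3248.59 ng/mL·h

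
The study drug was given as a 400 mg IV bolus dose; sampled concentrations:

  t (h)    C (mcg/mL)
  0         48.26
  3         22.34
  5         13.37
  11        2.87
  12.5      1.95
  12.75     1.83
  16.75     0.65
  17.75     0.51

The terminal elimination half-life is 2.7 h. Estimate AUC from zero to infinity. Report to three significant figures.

AUC = 202 mcg/mL·h

Trapezoidal AUC_0→17.75:
  [0→3]: (48.26+22.34)/2 × 3 = 105.9
  [3→5]: (22.34+13.37)/2 × 2 = 35.71
  [5→11]: (13.37+2.87)/2 × 6 = 48.72
  [11→12.5]: (2.87+1.95)/2 × 1.5 = 3.615
  [12.5→12.75]: (1.95+1.83)/2 × 0.25 = 0.4725
  [12.75→16.75]: (1.83+0.65)/2 × 4 = 4.96
  [16.75→17.75]: (0.65+0.51)/2 × 1 = 0.58
  Sum = 199.9575 mcg/mL·h
k_e = ln2 / t½ = 0.693147 / 2.7 = 0.2567 h^-1
Extrapolated tail: C_last / k_e = 0.51 / 0.2567 = 1.987
AUC_0→∞ = 199.9575 + 1.987 = 201.9445 mcg/mL·h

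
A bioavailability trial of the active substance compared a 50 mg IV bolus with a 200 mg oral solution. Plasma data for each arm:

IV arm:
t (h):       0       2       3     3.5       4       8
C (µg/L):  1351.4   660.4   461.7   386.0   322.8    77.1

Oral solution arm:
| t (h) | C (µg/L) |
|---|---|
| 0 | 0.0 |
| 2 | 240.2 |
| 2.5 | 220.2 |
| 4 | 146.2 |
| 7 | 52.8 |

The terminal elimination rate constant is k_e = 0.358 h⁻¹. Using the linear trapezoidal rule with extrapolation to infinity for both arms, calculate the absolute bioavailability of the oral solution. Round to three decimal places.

F = 0.068

Trapezoidal AUC_0→8 (IV):
  [0→2]: (1351.4+660.4)/2 × 2 = 2011.8
  [2→3]: (660.4+461.7)/2 × 1 = 561.05
  [3→3.5]: (461.7+386.0)/2 × 0.5 = 211.925
  [3.5→4]: (386.0+322.8)/2 × 0.5 = 177.2
  [4→8]: (322.8+77.1)/2 × 4 = 799.8
  Sum = 3761.775 µg/L·h
IV tail: 77.1/0.358 = 215.363; AUC_iv,0→∞ = 3761.775 + 215.363 = 3977.138 µg/L·h
Trapezoidal AUC_0→7 (oral solution):
  [0→2]: (0.0+240.2)/2 × 2 = 240.2
  [2→2.5]: (240.2+220.2)/2 × 0.5 = 115.1
  [2.5→4]: (220.2+146.2)/2 × 1.5 = 274.8
  [4→7]: (146.2+52.8)/2 × 3 = 298.5
  Sum = 928.6 µg/L·h
oral solution tail: 52.8/0.358 = 147.486; AUC_ev,0→∞ = 928.6 + 147.486 = 1076.086 µg/L·h
F = (AUC_ev/D_ev)/(AUC_iv/D_iv) = (1076.086/200)/(3977.138/50) = 5.38043/79.54276 = 0.0676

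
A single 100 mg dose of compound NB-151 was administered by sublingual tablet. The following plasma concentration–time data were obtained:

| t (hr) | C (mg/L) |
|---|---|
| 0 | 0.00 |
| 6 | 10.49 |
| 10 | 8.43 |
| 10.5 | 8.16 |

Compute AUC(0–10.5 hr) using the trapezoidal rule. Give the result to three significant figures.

AUC = 73.5 mg/L·hr

Trapezoidal AUC_0→10.5:
  [0→6]: (0.00+10.49)/2 × 6 = 31.47
  [6→10]: (10.49+8.43)/2 × 4 = 37.84
  [10→10.5]: (8.43+8.16)/2 × 0.5 = 4.1475
  Sum = 73.4575 mg/L·hr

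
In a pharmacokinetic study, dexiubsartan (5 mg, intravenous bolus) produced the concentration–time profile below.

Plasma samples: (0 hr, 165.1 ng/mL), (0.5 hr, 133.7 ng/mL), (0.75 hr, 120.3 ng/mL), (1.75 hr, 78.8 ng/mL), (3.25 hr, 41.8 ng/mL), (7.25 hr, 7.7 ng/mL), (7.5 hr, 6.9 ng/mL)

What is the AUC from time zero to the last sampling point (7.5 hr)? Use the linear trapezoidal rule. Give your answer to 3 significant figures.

AUC = 397 ng/mL·hr

Trapezoidal AUC_0→7.5:
  [0→0.5]: (165.1+133.7)/2 × 0.5 = 74.7
  [0.5→0.75]: (133.7+120.3)/2 × 0.25 = 31.75
  [0.75→1.75]: (120.3+78.8)/2 × 1 = 99.55
  [1.75→3.25]: (78.8+41.8)/2 × 1.5 = 90.45
  [3.25→7.25]: (41.8+7.7)/2 × 4 = 99.0
  [7.25→7.5]: (7.7+6.9)/2 × 0.25 = 1.825
  Sum = 397.275 ng/mL·hr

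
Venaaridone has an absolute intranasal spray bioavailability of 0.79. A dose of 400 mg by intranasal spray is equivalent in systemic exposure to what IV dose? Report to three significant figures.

D_iv = 316 mg

Systemic exposure from an extravascular dose = F × D_ev, so the equivalent IV dose is F × D_ev.
D_iv = F × D_ev = 0.79 × 400 = 316 mg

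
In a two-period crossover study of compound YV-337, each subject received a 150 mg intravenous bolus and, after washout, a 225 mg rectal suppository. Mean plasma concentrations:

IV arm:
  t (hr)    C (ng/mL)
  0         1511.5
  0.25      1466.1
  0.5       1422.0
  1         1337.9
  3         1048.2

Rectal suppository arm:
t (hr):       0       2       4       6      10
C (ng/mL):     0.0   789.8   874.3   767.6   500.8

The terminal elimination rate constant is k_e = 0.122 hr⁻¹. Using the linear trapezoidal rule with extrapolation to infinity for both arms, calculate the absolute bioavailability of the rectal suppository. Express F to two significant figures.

F = 0.58

Trapezoidal AUC_0→3 (IV):
  [0→0.25]: (1511.5+1466.1)/2 × 0.25 = 372.2
  [0.25→0.5]: (1466.1+1422.0)/2 × 0.25 = 361.0125
  [0.5→1]: (1422.0+1337.9)/2 × 0.5 = 689.975
  [1→3]: (1337.9+1048.2)/2 × 2 = 2386.1
  Sum = 3809.2875 ng/mL·hr
IV tail: 1048.2/0.122 = 8591.803; AUC_iv,0→∞ = 3809.2875 + 8591.803 = 12401.0905 ng/mL·hr
Trapezoidal AUC_0→10 (rectal suppository):
  [0→2]: (0.0+789.8)/2 × 2 = 789.8
  [2→4]: (789.8+874.3)/2 × 2 = 1664.1
  [4→6]: (874.3+767.6)/2 × 2 = 1641.9
  [6→10]: (767.6+500.8)/2 × 4 = 2536.8
  Sum = 6632.6 ng/mL·hr
rectal suppository tail: 500.8/0.122 = 4104.918; AUC_ev,0→∞ = 6632.6 + 4104.918 = 10737.518 ng/mL·hr
F = (AUC_ev/D_ev)/(AUC_iv/D_iv) = (10737.518/225)/(12401.0905/150) = 47.7223/82.6739 = 0.5772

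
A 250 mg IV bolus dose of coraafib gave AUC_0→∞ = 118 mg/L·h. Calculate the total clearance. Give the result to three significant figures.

CL = 2.12 L/h

CL = Dose_iv / AUC_0→∞
   = 250 / 118 = 2.11864 L/h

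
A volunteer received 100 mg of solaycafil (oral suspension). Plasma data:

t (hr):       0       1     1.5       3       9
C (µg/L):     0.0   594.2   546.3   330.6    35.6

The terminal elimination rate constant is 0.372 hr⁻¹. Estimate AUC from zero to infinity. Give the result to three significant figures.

AUC = 2430 µg/L·hr

Trapezoidal AUC_0→9:
  [0→1]: (0.0+594.2)/2 × 1 = 297.1
  [1→1.5]: (594.2+546.3)/2 × 0.5 = 285.125
  [1.5→3]: (546.3+330.6)/2 × 1.5 = 657.675
  [3→9]: (330.6+35.6)/2 × 6 = 1098.6
  Sum = 2338.5 µg/L·hr
Extrapolated tail: C_last / k_e = 35.6 / 0.372 = 95.699
AUC_0→∞ = 2338.5 + 95.699 = 2434.199 µg/L·hr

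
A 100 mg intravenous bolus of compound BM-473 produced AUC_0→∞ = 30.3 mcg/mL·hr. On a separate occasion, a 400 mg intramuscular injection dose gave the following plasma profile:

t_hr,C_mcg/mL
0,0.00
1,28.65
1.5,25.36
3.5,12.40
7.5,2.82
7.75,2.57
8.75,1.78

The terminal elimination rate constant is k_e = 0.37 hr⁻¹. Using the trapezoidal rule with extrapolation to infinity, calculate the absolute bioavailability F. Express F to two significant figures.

Trapezoidal AUC_0→8.75 (intramuscular injection):
  [0→1]: (0.00+28.65)/2 × 1 = 14.325
  [1→1.5]: (28.65+25.36)/2 × 0.5 = 13.5025
  [1.5→3.5]: (25.36+12.40)/2 × 2 = 37.76
  [3.5→7.5]: (12.40+2.82)/2 × 4 = 30.44
  [7.5→7.75]: (2.82+2.57)/2 × 0.25 = 0.67375
  [7.75→8.75]: (2.57+1.78)/2 × 1 = 2.175
  Sum = 98.87625 mcg/mL·hr
Tail: C_last/k_e = 1.78/0.37 = 4.811
AUC_0→∞ (intramuscular injection) = 98.87625 + 4.811 = 103.68725 mcg/mL·hr
F = (AUC_ev/D_ev)/(AUC_iv/D_iv) = (103.68725/400)/(30.3/100) = 0.259218/0.303 = 0.8555

F = 0.86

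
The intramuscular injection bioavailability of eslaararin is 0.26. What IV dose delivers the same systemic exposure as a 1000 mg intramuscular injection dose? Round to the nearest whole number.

D_iv = 260 mg

Systemic exposure from an extravascular dose = F × D_ev, so the equivalent IV dose is F × D_ev.
D_iv = F × D_ev = 0.26 × 1000 = 260 mg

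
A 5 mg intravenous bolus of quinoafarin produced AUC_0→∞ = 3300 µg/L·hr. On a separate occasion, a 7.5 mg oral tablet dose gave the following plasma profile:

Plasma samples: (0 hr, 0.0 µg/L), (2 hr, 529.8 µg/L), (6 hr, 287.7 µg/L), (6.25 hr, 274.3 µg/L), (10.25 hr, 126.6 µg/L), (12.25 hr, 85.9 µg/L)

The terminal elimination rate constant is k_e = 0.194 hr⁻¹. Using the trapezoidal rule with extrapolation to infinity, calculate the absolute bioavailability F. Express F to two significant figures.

Trapezoidal AUC_0→12.25 (oral tablet):
  [0→2]: (0.0+529.8)/2 × 2 = 529.8
  [2→6]: (529.8+287.7)/2 × 4 = 1635.0
  [6→6.25]: (287.7+274.3)/2 × 0.25 = 70.25
  [6.25→10.25]: (274.3+126.6)/2 × 4 = 801.8
  [10.25→12.25]: (126.6+85.9)/2 × 2 = 212.5
  Sum = 3249.35 µg/L·hr
Tail: C_last/k_e = 85.9/0.194 = 442.784
AUC_0→∞ (oral tablet) = 3249.35 + 442.784 = 3692.134 µg/L·hr
F = (AUC_ev/D_ev)/(AUC_iv/D_iv) = (3692.134/7.5)/(3300/5) = 492.285/660 = 0.7459

F = 0.75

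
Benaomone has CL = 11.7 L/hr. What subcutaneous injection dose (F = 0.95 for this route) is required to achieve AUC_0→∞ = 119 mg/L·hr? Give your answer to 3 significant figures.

Dose = 1470 mg

Dose = CL × AUC_0→∞ / F
     = 11.7 × 119 / 0.95 = 1465.58 mg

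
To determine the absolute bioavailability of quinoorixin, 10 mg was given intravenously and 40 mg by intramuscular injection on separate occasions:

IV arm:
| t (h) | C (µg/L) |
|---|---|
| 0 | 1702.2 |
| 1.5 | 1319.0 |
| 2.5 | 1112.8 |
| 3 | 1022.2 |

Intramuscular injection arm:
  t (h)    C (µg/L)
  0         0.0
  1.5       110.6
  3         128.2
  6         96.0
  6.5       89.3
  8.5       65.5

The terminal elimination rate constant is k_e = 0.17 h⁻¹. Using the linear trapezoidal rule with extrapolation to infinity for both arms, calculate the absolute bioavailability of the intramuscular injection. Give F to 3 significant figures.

Trapezoidal AUC_0→3 (IV):
  [0→1.5]: (1702.2+1319.0)/2 × 1.5 = 2265.9
  [1.5→2.5]: (1319.0+1112.8)/2 × 1 = 1215.9
  [2.5→3]: (1112.8+1022.2)/2 × 0.5 = 533.75
  Sum = 4015.55 µg/L·h
IV tail: 1022.2/0.17 = 6012.941; AUC_iv,0→∞ = 4015.55 + 6012.941 = 10028.491 µg/L·h
Trapezoidal AUC_0→8.5 (intramuscular injection):
  [0→1.5]: (0.0+110.6)/2 × 1.5 = 82.95
  [1.5→3]: (110.6+128.2)/2 × 1.5 = 179.1
  [3→6]: (128.2+96.0)/2 × 3 = 336.3
  [6→6.5]: (96.0+89.3)/2 × 0.5 = 46.325
  [6.5→8.5]: (89.3+65.5)/2 × 2 = 154.8
  Sum = 799.475 µg/L·h
intramuscular injection tail: 65.5/0.17 = 385.294; AUC_ev,0→∞ = 799.475 + 385.294 = 1184.769 µg/L·h
F = (AUC_ev/D_ev)/(AUC_iv/D_iv) = (1184.769/40)/(10028.491/10) = 29.619225/1002.8491 = 0.0295

F = 0.0295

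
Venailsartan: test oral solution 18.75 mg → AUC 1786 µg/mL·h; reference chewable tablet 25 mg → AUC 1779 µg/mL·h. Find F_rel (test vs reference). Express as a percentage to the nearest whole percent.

F_rel = (AUC_test/D_test) / (AUC_ref/D_ref)
      = (1786/18.75) / (1779/25)
      = 95.2533 / 71.16 = 1.3386 = 133.86%

F_rel = 134%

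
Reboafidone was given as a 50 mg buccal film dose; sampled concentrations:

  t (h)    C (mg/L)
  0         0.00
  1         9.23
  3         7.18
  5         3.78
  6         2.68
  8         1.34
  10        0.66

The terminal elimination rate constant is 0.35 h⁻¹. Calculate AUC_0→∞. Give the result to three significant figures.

AUC = 43.1 mg/L·h

Trapezoidal AUC_0→10:
  [0→1]: (0.00+9.23)/2 × 1 = 4.615
  [1→3]: (9.23+7.18)/2 × 2 = 16.41
  [3→5]: (7.18+3.78)/2 × 2 = 10.96
  [5→6]: (3.78+2.68)/2 × 1 = 3.23
  [6→8]: (2.68+1.34)/2 × 2 = 4.02
  [8→10]: (1.34+0.66)/2 × 2 = 2.0
  Sum = 41.235 mg/L·h
Extrapolated tail: C_last / k_e = 0.66 / 0.35 = 1.886
AUC_0→∞ = 41.235 + 1.886 = 43.121 mg/L·h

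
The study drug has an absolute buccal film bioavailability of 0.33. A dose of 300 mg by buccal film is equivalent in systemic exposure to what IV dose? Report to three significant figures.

D_iv = 99.0 mg

Systemic exposure from an extravascular dose = F × D_ev, so the equivalent IV dose is F × D_ev.
D_iv = F × D_ev = 0.33 × 300 = 99 mg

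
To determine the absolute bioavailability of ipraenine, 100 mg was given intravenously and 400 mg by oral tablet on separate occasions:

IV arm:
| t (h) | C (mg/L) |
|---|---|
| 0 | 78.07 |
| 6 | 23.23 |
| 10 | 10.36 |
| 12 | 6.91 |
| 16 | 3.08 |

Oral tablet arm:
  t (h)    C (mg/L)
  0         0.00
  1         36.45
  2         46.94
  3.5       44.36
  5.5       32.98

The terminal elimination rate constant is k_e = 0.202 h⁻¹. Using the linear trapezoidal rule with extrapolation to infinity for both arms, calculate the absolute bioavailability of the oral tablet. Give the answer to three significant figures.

F = 0.218

Trapezoidal AUC_0→16 (IV):
  [0→6]: (78.07+23.23)/2 × 6 = 303.9
  [6→10]: (23.23+10.36)/2 × 4 = 67.18
  [10→12]: (10.36+6.91)/2 × 2 = 17.27
  [12→16]: (6.91+3.08)/2 × 4 = 19.98
  Sum = 408.33 mg/L·h
IV tail: 3.08/0.202 = 15.248; AUC_iv,0→∞ = 408.33 + 15.248 = 423.578 mg/L·h
Trapezoidal AUC_0→5.5 (oral tablet):
  [0→1]: (0.00+36.45)/2 × 1 = 18.225
  [1→2]: (36.45+46.94)/2 × 1 = 41.695
  [2→3.5]: (46.94+44.36)/2 × 1.5 = 68.475
  [3.5→5.5]: (44.36+32.98)/2 × 2 = 77.34
  Sum = 205.735 mg/L·h
oral tablet tail: 32.98/0.202 = 163.267; AUC_ev,0→∞ = 205.735 + 163.267 = 369.002 mg/L·h
F = (AUC_ev/D_ev)/(AUC_iv/D_iv) = (369.002/400)/(423.578/100) = 0.922505/4.23578 = 0.2178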